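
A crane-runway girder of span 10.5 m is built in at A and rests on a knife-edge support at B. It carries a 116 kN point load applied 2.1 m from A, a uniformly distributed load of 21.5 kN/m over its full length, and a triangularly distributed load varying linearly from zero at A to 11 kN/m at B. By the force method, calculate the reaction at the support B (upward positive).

R_B = 122.9 kN

Release the roller at B. Primary structure: cantilever fixed at A.
Primary-structure tip deflection at B by superposition:
  point load 116 at a = 2.1: Pa²(3L − a)/(6EI) = 2507/EI
  UDL 21.5: wL⁴/(8EI) = 32667/EI
  triangular load, peak 11 at the free end: 11w₀L⁴/(120EI) = 12256/EI
  δ_0 = 47430/EI
Flexibility coefficient — unit upward force at B: δ_{BB} = L³/(3EI) = 385.9/EI.
The prop prevents deflection at B: R_B = δ_0/δ_{BB} = 47430/385.9 = 122.9 kN.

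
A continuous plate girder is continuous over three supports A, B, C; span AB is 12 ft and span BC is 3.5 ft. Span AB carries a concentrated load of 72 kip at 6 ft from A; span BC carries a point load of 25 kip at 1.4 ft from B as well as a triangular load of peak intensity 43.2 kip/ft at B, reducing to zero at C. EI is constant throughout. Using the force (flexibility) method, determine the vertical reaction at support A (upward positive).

Release continuity at B by inserting a hinge; the redundant is the internal moment M_B. The primary structure is two simply-supported spans AB and BC.
End slopes at the hinge B, treating each span as simply supported:
  span AB: point load 72 at a = 6: Pab(L + a)/(6LEI) = 648/EI
  span BC: point load 25 at a = 1.4: Pab(L + b)/(6LEI) = 19.6/EI
  span BC: triangular load, peak 43.2: w₀L³/(45EI) = 41.16/EI
  relative rotation θ_0 = (648 + 60.76)/EI = 708.8/EI
A unit hogging moment at B produces rotation L₁/(3EI) + L₂/(3EI) = 5.167/EI.
Slope continuity at B: θ_0 = M_B·5.167/EI, so M_B = 708.8/5.167 = 137.2 kip·ft (hogging).
Span AB, ΣM about A with M_B applied at B: R_B^{AB}·12 = 432 + 137.2, so R_B^{AB} = 47.43 kip and R_A = 72 − 47.43 = 24.57 kip.

R_A = 24.57 kip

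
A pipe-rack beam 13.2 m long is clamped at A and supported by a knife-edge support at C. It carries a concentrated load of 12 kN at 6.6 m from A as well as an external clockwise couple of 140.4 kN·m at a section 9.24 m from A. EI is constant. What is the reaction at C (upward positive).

R_C = 18.27 kN

Release the roller at C. Primary structure: cantilever fixed at A.
Deflection at C on the released cantilever, summing each load's contribution:
  point load 12 at a = 6.6: Pa²(3L − a)/(6EI) = 2875/EI
  clockwise couple 140.4 at a = 9.24: M₀a(2L − a)/(2EI) = 11131/EI
  δ_0 = 14006/EI
Flexibility coefficient — unit upward force at C: δ_{CC} = L³/(3EI) = 766.7/EI.
The prop prevents deflection at C: R_C = δ_0/δ_{CC} = 14006/766.7 = 18.27 kN.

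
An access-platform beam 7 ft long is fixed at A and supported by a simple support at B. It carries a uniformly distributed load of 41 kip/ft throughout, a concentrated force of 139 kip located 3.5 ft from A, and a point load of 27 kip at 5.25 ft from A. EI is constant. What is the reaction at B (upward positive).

Release the roller at B. Primary structure: cantilever fixed at A.
Deflection at B on the released cantilever, summing each load's contribution:
  UDL 41: wL⁴/(8EI) = 12305/EI
  point load 139 at a = 3.5: Pa²(3L − a)/(6EI) = 4966/EI
  point load 27 at a = 5.25: Pa²(3L − a)/(6EI) = 1953/EI
  δ_0 = 19225/EI
Flexibility coefficient — unit upward force at B: δ_{BB} = L³/(3EI) = 114.3/EI.
The prop prevents deflection at B: R_B = δ_0/δ_{BB} = 19225/114.3 = 168.1 kip.

R_B = 168.1 kip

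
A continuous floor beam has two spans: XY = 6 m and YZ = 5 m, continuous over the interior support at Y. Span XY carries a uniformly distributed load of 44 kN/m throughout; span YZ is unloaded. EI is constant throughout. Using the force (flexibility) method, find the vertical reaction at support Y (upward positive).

Release continuity at Y by inserting a hinge; the redundant is the internal moment M_Y. The primary structure is two simply-supported spans XY and YZ.
Rotations at Y on the released spans (each span's end-slope, ×1/EI):
  span XY: UDL 44: wL³/(24EI) = 396/EI
  relative rotation θ_0 = (396 + 0)/EI = 396/EI
A unit hogging moment at Y produces rotation L₁/(3EI) + L₂/(3EI) = 3.667/EI.
Compatibility: M_Y·(L₁+L₂)/(3EI) = θ_0, giving M_Y = 108 kN·m (hogging).
Span XY, ΣM about X with M_Y applied at Y: R_Y^{XY}·6 = 792 + 108, so R_Y^{XY} = 150 kN and R_X = 264 − 150 = 114 kN.
Span YZ, ΣM about Z: R_Y^{YZ}·5 = 0 + 108, so R_Y^{YZ} = 21.6 kN and R_Z = 0 − 21.6 = -21.6 kN.
R_Y = 150 + 21.6 = 171.6 kN.

R_Y = 171.6 kN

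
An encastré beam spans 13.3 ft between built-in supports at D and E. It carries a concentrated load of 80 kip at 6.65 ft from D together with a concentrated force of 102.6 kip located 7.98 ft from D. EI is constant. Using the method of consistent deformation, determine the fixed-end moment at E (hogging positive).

Take the two fixed-end moments M_D, M_E as redundants; the released structure is the simple span DE.
On the primary (simply-supported) span, the end slopes from the loading are:
  at D: point load 80 at a = 6.65: Pab(L + b)/(6LEI) = 884.5/EI
  at E: point load 80 at a = 6.65: Pab(L + a)/(6LEI) = 884.5/EI
  at D: point load 102.6 at a = 7.98: Pab(L + b)/(6LEI) = 1016/EI
  at E: point load 102.6 at a = 7.98: Pab(L + a)/(6LEI) = 1162/EI
  θ_D0 = 1901/EI,  θ_E0 = 2046/EI
Flexibility coefficients: a unit moment at one end gives L/(3EI) there and L/(6EI) at the far end, so f₁₁ = f₂₂ = 4.433/EI and f₁₂ = f₂₁ = 2.217/EI.
Compatibility — zero rotation at each built-in end:
  4.433 M_D + 2.217 M_E = 1901
  2.217 M_D + 4.433 M_E = 2046
Solving the pair gives M_D = 264 kip·ft and M_E = 329.5 kip·ft (hogging).

M_E = 329.5 kip·ft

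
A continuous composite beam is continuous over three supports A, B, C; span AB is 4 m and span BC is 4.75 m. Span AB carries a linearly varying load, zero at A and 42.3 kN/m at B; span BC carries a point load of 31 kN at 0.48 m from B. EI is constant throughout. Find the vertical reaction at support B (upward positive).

R_B = 96.94 kN

Release continuity at B by inserting a hinge; the redundant is the internal moment M_B. The primary structure is two simply-supported spans AB and BC.
Rotations at B on the released spans (each span's end-slope, ×1/EI):
  span AB: triangular load, peak 42.3: w₀L³/(45EI) = 60.16/EI
  span BC: point load 31 at a = 0.48: Pab(L + b)/(6LEI) = 20.11/EI
  relative rotation θ_0 = (60.16 + 20.11)/EI = 80.27/EI
A unit hogging moment at B produces rotation L₁/(3EI) + L₂/(3EI) = 2.917/EI.
Slope continuity at B: θ_0 = M_B·2.917/EI, so M_B = 80.27/2.917 = 27.52 kN·m (hogging).
Span AB, ΣM about A with M_B applied at B: R_B^{AB}·4 = 225.6 + 27.52, so R_B^{AB} = 63.28 kN and R_A = 84.6 − 63.28 = 21.32 kN.
Span BC, ΣM about C: R_B^{BC}·4.75 = 132.4 + 27.52, so R_B^{BC} = 33.66 kN and R_C = 31 − 33.66 = -2.661 kN.
R_B = 63.28 + 33.66 = 96.94 kN.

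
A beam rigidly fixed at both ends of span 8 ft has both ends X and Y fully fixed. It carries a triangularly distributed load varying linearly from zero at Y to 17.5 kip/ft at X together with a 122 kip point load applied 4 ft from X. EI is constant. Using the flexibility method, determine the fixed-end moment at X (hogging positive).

Take the two fixed-end moments M_X, M_Y as redundants; the released structure is the simple span XY.
On the primary (simply-supported) span, the end slopes from the loading are:
  at X: triangular load, peak 17.5: w₀L³/(45EI) = 199.1/EI
  at Y: triangular load, peak 17.5: 7w₀L³/(360EI) = 174.2/EI
  at X: point load 122 at a = 4: Pab(L + b)/(6LEI) = 488/EI
  at Y: point load 122 at a = 4: Pab(L + a)/(6LEI) = 488/EI
  θ_X0 = 687.1/EI,  θ_Y0 = 662.2/EI
Flexibility coefficients: a unit moment at one end gives L/(3EI) there and L/(6EI) at the far end, so f₁₁ = f₂₂ = 2.667/EI and f₁₂ = f₂₁ = 1.333/EI.
Compatibility — zero rotation at each built-in end:
  2.667 M_X + 1.333 M_Y = 687.1
  1.333 M_X + 2.667 M_Y = 662.2
Solving the pair gives M_X = 178 kip·ft and M_Y = 159.3 kip·ft (hogging).

M_X = 178 kip·ft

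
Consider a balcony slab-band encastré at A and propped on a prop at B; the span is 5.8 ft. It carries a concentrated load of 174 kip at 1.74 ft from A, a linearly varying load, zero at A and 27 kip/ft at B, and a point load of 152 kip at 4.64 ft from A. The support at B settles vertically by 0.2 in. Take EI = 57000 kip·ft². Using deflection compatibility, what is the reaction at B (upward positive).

Choose R_B as the redundant. The primary structure is the cantilever fixed at A.
Deflection at B on the released cantilever, summing each load's contribution:
  point load 174 at a = 1.74: Pa²(3L − a)/(6EI) = 1375/EI
  triangular load, peak 27 at the free end: 11w₀L⁴/(120EI) = 2801/EI
  point load 152 at a = 4.64: Pa²(3L − a)/(6EI) = 6960/EI
  δ_0 = 11135/EI
Tip deflection under a unit load at B: L³/(3EI) = 65.04/EI.
With EI = 57000 kip·ft²: δ_0 = 0.19536 ft and δ_{BB} = 0.001141 ft/kip.
Compatibility — the beam at B must follow the support down by 0.01667 ft: δ_0 − R_B·δ_{BB} = 0.01667, so R_B = (0.19536 − 0.01667)/0.001141 = 156.6 kip.

R_B = 156.6 kip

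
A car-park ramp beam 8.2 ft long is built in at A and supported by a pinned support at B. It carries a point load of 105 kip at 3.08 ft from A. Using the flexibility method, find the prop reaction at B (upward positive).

Release the roller at B. Primary structure: cantilever fixed at A.
Free-end deflection of the primary structure under the applied loading (downward +):
  point load 105 at a = 3.08: Pa²(3L − a)/(6EI) = 3573/EI
Tip deflection under a unit load at B: L³/(3EI) = 183.8/EI.
The prop prevents deflection at B: R_B = δ_0/δ_{BB} = 3573/183.8 = 19.44 kip.

R_B = 19.44 kip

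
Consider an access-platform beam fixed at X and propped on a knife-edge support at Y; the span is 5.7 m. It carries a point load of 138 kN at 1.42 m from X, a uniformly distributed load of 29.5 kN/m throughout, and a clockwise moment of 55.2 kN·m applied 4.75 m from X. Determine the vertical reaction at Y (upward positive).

Release the roller at Y. Primary structure: cantilever fixed at X.
Free-end deflection of the primary structure under the applied loading (downward +):
  point load 138 at a = 1.42: Pa²(3L − a)/(6EI) = 727.2/EI
  UDL 29.5: wL⁴/(8EI) = 3893/EI
  clockwise couple 55.2 at a = 4.75: M₀a(2L − a)/(2EI) = 871.8/EI
  δ_0 = 5492/EI
Tip deflection under a unit load at Y: L³/(3EI) = 61.73/EI.
Compatibility at Y: δ_0 − R_Y·δ_{YY} = 0, so R_Y = 5492/61.73 = 88.96 kN.

R_Y = 88.96 kN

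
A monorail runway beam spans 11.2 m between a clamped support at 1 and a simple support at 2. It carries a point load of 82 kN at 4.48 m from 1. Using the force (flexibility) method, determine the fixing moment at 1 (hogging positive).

Choose R_2 as the redundant. The primary structure is the cantilever fixed at 1.
Primary-structure tip deflection at 2 by superposition:
  point load 82 at a = 4.48: Pa²(3L − a)/(6EI) = 7987/EI
Tip deflection under a unit load at 2: L³/(3EI) = 468.3/EI.
The prop prevents deflection at 2: R_2 = δ_0/δ_{22} = 7987/468.3 = 17.06 kN.
Moment equilibrium about 1: M_1 = Σ(load moments about 1) − R_2·L = 367.4 − 17.06×11.2 = 176.3 kN·m.

M_1 = 176.3 kN·m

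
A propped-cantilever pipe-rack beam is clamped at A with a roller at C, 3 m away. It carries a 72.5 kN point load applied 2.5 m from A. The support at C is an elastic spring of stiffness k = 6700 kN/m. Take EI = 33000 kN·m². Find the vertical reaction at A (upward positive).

Release the roller at C. Primary structure: cantilever fixed at A.
Free-end deflection of the primary structure under the applied loading (downward +):
  point load 72.5 at a = 2.5: Pa²(3L − a)/(6EI) = 490.9/EI
Tip deflection under a unit load at C: L³/(3EI) = 9/EI.
With EI = 33000 kN·m²: δ_0 = 0.014875 m and δ_{CC} = 0.000273 m/kN.
Compatibility — the spring shortens by R_C/k under the reaction it provides: δ_0 − R_C·δ_{CC} = R_C/k. With 1/k = 0.000149 m/kN, R_C = δ_0 / (δ_{CC} + 1/k) = 0.014875 / (0.000273 + 0.000149) = 35.25 kN.
Vertical equilibrium: R_A = ΣP − R_C = 72.5 − 35.25 = 37.25 kN.

R_A = 37.25 kN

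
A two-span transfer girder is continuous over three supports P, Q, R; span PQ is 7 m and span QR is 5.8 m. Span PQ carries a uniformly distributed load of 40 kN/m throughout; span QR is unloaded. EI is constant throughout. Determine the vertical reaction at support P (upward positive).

R_P = 120.9 kN

Take M_Q as the redundant. Released structure: two simple spans PQ and QR with a hinge at Q.
Rotations at Q on the released spans (each span's end-slope, ×1/EI):
  span PQ: UDL 40: wL³/(24EI) = 571.7/EI
  relative rotation θ_0 = (571.7 + 0)/EI = 571.7/EI
A unit hogging moment at Q produces rotation L₁/(3EI) + L₂/(3EI) = 4.267/EI.
Slope continuity at Q: θ_0 = M_Q·4.267/EI, so M_Q = 571.7/4.267 = 134 kN·m (hogging).
Span PQ, ΣM about P with M_Q applied at Q: R_Q^{PQ}·7 = 980 + 134, so R_Q^{PQ} = 159.1 kN and R_P = 280 − 159.1 = 120.9 kN.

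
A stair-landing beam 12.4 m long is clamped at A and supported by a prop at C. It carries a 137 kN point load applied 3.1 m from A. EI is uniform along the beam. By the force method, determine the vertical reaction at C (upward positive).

Take the reaction at C as the redundant and release it; the primary structure is a cantilever fixed at A.
Downward deflection at the released point C due to the loads:
  point load 137 at a = 3.1: Pa²(3L − a)/(6EI) = 7483/EI
Flexibility coefficient — unit upward force at C: δ_{CC} = L³/(3EI) = 635.5/EI.
The prop prevents deflection at C: R_C = δ_0/δ_{CC} = 7483/635.5 = 11.77 kN.

R_C = 11.77 kN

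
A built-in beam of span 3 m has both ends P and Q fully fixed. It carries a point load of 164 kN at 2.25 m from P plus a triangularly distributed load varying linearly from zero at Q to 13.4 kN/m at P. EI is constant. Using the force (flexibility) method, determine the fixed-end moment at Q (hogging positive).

Release both end moments; the primary structure is a simply-supported span PQ with redundants M_P and M_Q.
On the primary (simply-supported) span, the end slopes from the loading are:
  at P: point load 164 at a = 2.25: Pab(L + b)/(6LEI) = 57.66/EI
  at Q: point load 164 at a = 2.25: Pab(L + a)/(6LEI) = 80.72/EI
  at P: triangular load, peak 13.4: w₀L³/(45EI) = 8.04/EI
  at Q: triangular load, peak 13.4: 7w₀L³/(360EI) = 7.035/EI
  θ_P0 = 65.7/EI,  θ_Q0 = 87.75/EI
Flexibility coefficients: a unit moment at one end gives L/(3EI) there and L/(6EI) at the far end, so f₁₁ = f₂₂ = 1/EI and f₁₂ = f₂₁ = 0.5/EI.
Compatibility — zero rotation at each built-in end:
  1 M_P + 0.5 M_Q = 65.7
  0.5 M_P + 1 M_Q = 87.75
Solving the pair gives M_P = 29.09 kN·m and M_Q = 73.21 kN·m (hogging).

M_Q = 73.21 kN·m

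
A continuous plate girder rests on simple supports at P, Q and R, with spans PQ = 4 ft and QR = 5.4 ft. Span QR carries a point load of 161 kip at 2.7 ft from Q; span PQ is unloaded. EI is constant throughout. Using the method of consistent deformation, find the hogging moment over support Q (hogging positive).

M_Q = 93.65 kip·ft

Insert a hinge at Q; M_Q is the redundant, and each span becomes simply supported.
Discontinuity in slope at Q on the released structure — sum the simple-span end rotations:
  span QR: point load 161 at a = 2.7: Pab(L + b)/(6LEI) = 293.4/EI
  relative rotation θ_0 = (0 + 293.4)/EI = 293.4/EI
A unit hogging moment at Q produces rotation L₁/(3EI) + L₂/(3EI) = 3.133/EI.
Compatibility: M_Q·(L₁+L₂)/(3EI) = θ_0, giving M_Q = 93.65 kip·ft (hogging).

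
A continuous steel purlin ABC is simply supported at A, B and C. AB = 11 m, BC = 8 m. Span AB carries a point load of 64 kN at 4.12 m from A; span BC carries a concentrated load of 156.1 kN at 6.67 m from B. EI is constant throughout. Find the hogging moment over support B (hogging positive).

Release continuity at B by inserting a hinge; the redundant is the internal moment M_B. The primary structure is two simply-supported spans AB and BC.
Rotations at B on the released spans (each span's end-slope, ×1/EI):
  span AB: point load 64 at a = 4.12: Pab(L + a)/(6LEI) = 415.6/EI
  span BC: point load 156.1 at a = 6.67: Pab(L + b)/(6LEI) = 269.2/EI
  relative rotation θ_0 = (415.6 + 269.2)/EI = 684.8/EI
A unit hogging moment at B produces rotation L₁/(3EI) + L₂/(3EI) = 6.333/EI.
Slope continuity at B: θ_0 = M_B·6.333/EI, so M_B = 684.8/6.333 = 108.1 kN·m (hogging).

M_B = 108.1 kN·m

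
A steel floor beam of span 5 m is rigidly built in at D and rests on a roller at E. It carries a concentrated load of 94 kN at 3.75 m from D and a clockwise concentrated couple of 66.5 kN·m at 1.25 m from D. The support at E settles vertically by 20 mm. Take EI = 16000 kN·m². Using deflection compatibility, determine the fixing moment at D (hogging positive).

Remove the prop at E; the released (primary) structure is a cantilever built in at D.
Deflection at E on the released cantilever, summing each load's contribution:
  point load 94 at a = 3.75: Pa²(3L − a)/(6EI) = 2479/EI
  clockwise couple 66.5 at a = 1.25: M₀a(2L − a)/(2EI) = 363.7/EI
  δ_0 = 2842/EI
Flexibility coefficient — unit upward force at E: δ_{EE} = L³/(3EI) = 41.67/EI.
With EI = 16000 kN·m²: δ_0 = 0.17764 m and δ_{EE} = 0.002604 m/kN.
Compatibility — the beam at E must follow the support down by 0.02 m: δ_0 − R_E·δ_{EE} = 0.02, so R_E = (0.17764 − 0.02)/0.002604 = 60.53 kN.
Moment equilibrium about D: M_D = Σ(load moments about D) − R_E·L = 419 − 60.53×5 = 116.3 kN·m.

M_D = 116.3 kN·m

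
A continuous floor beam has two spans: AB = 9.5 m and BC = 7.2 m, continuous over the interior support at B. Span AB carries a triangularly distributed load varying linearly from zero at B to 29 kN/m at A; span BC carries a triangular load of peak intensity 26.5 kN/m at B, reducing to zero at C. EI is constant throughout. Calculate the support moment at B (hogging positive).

M_B = 126.3 kN·m

Insert a hinge at B; M_B is the redundant, and each span becomes simply supported.
Discontinuity in slope at B on the released structure — sum the simple-span end rotations:
  span AB: triangular load, peak 29: 7w₀L³/(360EI) = 483.5/EI
  span BC: triangular load, peak 26.5: w₀L³/(45EI) = 219.8/EI
  relative rotation θ_0 = (483.5 + 219.8)/EI = 703.3/EI
A unit hogging moment at B produces rotation L₁/(3EI) + L₂/(3EI) = 5.567/EI.
Compatibility: M_B·(L₁+L₂)/(3EI) = θ_0, giving M_B = 126.3 kN·m (hogging).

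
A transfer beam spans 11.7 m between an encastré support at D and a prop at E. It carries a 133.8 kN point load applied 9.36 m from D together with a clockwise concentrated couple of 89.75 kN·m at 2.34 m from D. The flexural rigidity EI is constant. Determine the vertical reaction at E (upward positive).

Choose R_E as the redundant. The primary structure is the cantilever fixed at D.
Deflection at E on the released cantilever, summing each load's contribution:
  point load 133.8 at a = 9.36: Pa²(3L − a)/(6EI) = 50288/EI
  clockwise couple 89.75 at a = 2.34: M₀a(2L − a)/(2EI) = 2211/EI
  δ_0 = 52500/EI
Flexibility coefficient — unit upward force at E: δ_{EE} = L³/(3EI) = 533.9/EI.
The prop prevents deflection at E: R_E = δ_0/δ_{EE} = 52500/533.9 = 98.34 kN.

R_E = 98.34 kN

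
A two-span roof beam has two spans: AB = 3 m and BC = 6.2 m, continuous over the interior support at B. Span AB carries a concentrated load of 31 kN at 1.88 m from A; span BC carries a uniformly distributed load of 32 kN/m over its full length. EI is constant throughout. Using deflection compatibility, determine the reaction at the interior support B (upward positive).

R_B = 172.7 kN

Release continuity at B by inserting a hinge; the redundant is the internal moment M_B. The primary structure is two simply-supported spans AB and BC.
Discontinuity in slope at B on the released structure — sum the simple-span end rotations:
  span AB: point load 31 at a = 1.88: Pab(L + a)/(6LEI) = 17.7/EI
  span BC: UDL 32: wL³/(24EI) = 317.8/EI
  relative rotation θ_0 = (17.7 + 317.8)/EI = 335.5/EI
A unit hogging moment at B produces rotation L₁/(3EI) + L₂/(3EI) = 3.067/EI.
Slope continuity at B: θ_0 = M_B·3.067/EI, so M_B = 335.5/3.067 = 109.4 kN·m (hogging).
Span AB, ΣM about A with M_B applied at B: R_B^{AB}·3 = 58.28 + 109.4, so R_B^{AB} = 55.89 kN and R_A = 31 − 55.89 = -24.89 kN.
Span BC, ΣM about C: R_B^{BC}·6.2 = 615 + 109.4, so R_B^{BC} = 116.8 kN and R_C = 198.4 − 116.8 = 81.56 kN.
R_B = 55.89 + 116.8 = 172.7 kN.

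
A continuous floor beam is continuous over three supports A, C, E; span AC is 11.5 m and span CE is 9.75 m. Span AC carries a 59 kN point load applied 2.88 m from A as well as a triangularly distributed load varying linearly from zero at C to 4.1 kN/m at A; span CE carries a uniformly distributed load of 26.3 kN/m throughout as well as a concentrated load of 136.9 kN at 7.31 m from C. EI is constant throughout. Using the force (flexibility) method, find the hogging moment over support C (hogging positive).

M_C = 275.4 kN·m

Release continuity at C by inserting a hinge; the redundant is the internal moment M_C. The primary structure is two simply-supported spans AC and CE.
Discontinuity in slope at C on the released structure — sum the simple-span end rotations:
  span AC: point load 59 at a = 2.88: Pab(L + a)/(6LEI) = 305.3/EI
  span AC: triangular load, peak 4.1: 7w₀L³/(360EI) = 121.2/EI
  span CE: UDL 26.3: wL³/(24EI) = 1016/EI
  span CE: point load 136.9 at a = 7.31: Pab(L + b)/(6LEI) = 508.8/EI
  relative rotation θ_0 = (426.5 + 1524)/EI = 1951/EI
A unit hogging moment at C produces rotation L₁/(3EI) + L₂/(3EI) = 7.083/EI.
Slope continuity at C: θ_0 = M_C·7.083/EI, so M_C = 1951/7.083 = 275.4 kN·m (hogging).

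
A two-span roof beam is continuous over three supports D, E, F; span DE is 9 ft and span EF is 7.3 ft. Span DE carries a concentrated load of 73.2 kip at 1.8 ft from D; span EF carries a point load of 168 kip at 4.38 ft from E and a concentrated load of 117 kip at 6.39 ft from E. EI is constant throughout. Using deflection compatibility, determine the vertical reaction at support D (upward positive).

Take M_E as the redundant. Released structure: two simple spans DE and EF with a hinge at E.
Discontinuity in slope at E on the released structure — sum the simple-span end rotations:
  span DE: point load 73.2 at a = 1.8: Pab(L + a)/(6LEI) = 189.7/EI
  span EF: point load 168 at a = 4.38: Pab(L + b)/(6LEI) = 501.4/EI
  span EF: point load 117 at a = 6.39: Pab(L + b)/(6LEI) = 127.5/EI
  relative rotation θ_0 = (189.7 + 628.9)/EI = 818.6/EI
A unit hogging moment at E produces rotation L₁/(3EI) + L₂/(3EI) = 5.433/EI.
Slope continuity at E: θ_0 = M_E·5.433/EI, so M_E = 818.6/5.433 = 150.7 kip·ft (hogging).
Span DE, ΣM about D with M_E applied at E: R_E^{DE}·9 = 131.8 + 150.7, so R_E^{DE} = 31.38 kip and R_D = 73.2 − 31.38 = 41.82 kip.

R_D = 41.82 kip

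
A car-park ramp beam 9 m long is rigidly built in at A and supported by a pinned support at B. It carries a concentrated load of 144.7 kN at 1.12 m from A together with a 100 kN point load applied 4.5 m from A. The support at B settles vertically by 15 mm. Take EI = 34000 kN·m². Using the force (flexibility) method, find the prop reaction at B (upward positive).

Remove the prop at B; the released (primary) structure is a cantilever built in at A.
Deflection at B on the released cantilever, summing each load's contribution:
  point load 144.7 at a = 1.12: Pa²(3L − a)/(6EI) = 782.9/EI
  point load 100 at a = 4.5: Pa²(3L − a)/(6EI) = 7594/EI
  δ_0 = 8377/EI
Flexibility coefficient — unit upward force at B: δ_{BB} = L³/(3EI) = 243/EI.
With EI = 34000 kN·m²: δ_0 = 0.24637 m and δ_{BB} = 0.007147 m/kN.
Compatibility — the beam at B must follow the support down by 0.015 m: δ_0 − R_B·δ_{BB} = 0.015, so R_B = (0.24637 − 0.015)/0.007147 = 32.37 kN.

R_B = 32.37 kN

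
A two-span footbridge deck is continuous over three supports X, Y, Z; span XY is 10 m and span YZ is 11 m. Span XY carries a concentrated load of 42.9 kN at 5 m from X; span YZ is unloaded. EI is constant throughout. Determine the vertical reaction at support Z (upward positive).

R_Z = -3.482 kN

Take M_Y as the redundant. Released structure: two simple spans XY and YZ with a hinge at Y.
Discontinuity in slope at Y on the released structure — sum the simple-span end rotations:
  span XY: point load 42.9 at a = 5: Pab(L + a)/(6LEI) = 268.1/EI
  relative rotation θ_0 = (268.1 + 0)/EI = 268.1/EI
A unit hogging moment at Y produces rotation L₁/(3EI) + L₂/(3EI) = 7/EI.
Compatibility: M_Y·(L₁+L₂)/(3EI) = θ_0, giving M_Y = 38.3 kN·m (hogging).
Span YZ, ΣM about Z: R_Y^{YZ}·11 = 0 + 38.3, so R_Y^{YZ} = 3.482 kN and R_Z = 0 − 3.482 = -3.482 kN.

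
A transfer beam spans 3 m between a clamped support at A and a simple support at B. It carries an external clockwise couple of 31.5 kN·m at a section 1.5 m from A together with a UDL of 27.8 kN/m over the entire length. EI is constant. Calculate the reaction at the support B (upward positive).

R_B = 43.09 kN

Release the roller at B. Primary structure: cantilever fixed at A.
Free-end deflection of the primary structure under the applied loading (downward +):
  clockwise couple 31.5 at a = 1.5: M₀a(2L − a)/(2EI) = 106.3/EI
  UDL 27.8: wL⁴/(8EI) = 281.5/EI
  δ_0 = 387.8/EI
Tip deflection under a unit load at B: L³/(3EI) = 9/EI.
Compatibility at B: δ_0 − R_B·δ_{BB} = 0, so R_B = 387.8/9 = 43.09 kN.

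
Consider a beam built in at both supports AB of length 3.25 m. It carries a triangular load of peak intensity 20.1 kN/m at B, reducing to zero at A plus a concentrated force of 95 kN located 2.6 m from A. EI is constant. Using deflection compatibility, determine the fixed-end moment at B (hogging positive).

Take the two fixed-end moments M_A, M_B as redundants; the released structure is the simple span AB.
On the primary (simply-supported) span, the end slopes from the loading are:
  at A: triangular load, peak 20.1: 7w₀L³/(360EI) = 13.42/EI
  at B: triangular load, peak 20.1: w₀L³/(45EI) = 15.33/EI
  at A: point load 95 at a = 2.6: Pab(L + b)/(6LEI) = 32.11/EI
  at B: point load 95 at a = 2.6: Pab(L + a)/(6LEI) = 48.16/EI
  θ_A0 = 45.53/EI,  θ_B0 = 63.5/EI
Flexibility coefficients: a unit moment at one end gives L/(3EI) there and L/(6EI) at the far end, so f₁₁ = f₂₂ = 1.083/EI and f₁₂ = f₂₁ = 0.5417/EI.
Compatibility — zero rotation at each built-in end:
  1.083 M_A + 0.5417 M_B = 45.53
  0.5417 M_A + 1.083 M_B = 63.5
Solving the pair gives M_A = 16.96 kN·m and M_B = 50.14 kN·m (hogging).

M_B = 50.14 kN·m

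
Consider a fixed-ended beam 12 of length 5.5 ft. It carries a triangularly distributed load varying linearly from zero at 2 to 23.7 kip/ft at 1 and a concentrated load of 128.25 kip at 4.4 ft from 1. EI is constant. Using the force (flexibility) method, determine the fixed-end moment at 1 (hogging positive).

M_1 = 58.42 kip·ft

Take the two fixed-end moments M_1, M_2 as redundants; the released structure is the simple span 12.
Simple-span end rotations at 1 and 2 under the given loads:
  at 1: triangular load, peak 23.7: w₀L³/(45EI) = 87.62/EI
  at 2: triangular load, peak 23.7: 7w₀L³/(360EI) = 76.67/EI
  at 1: point load 128.25 at a = 4.4: Pab(L + b)/(6LEI) = 124.1/EI
  at 2: point load 128.25 at a = 4.4: Pab(L + a)/(6LEI) = 186.2/EI
  θ_10 = 211.8/EI,  θ_20 = 262.9/EI
Flexibility coefficients: a unit moment at one end gives L/(3EI) there and L/(6EI) at the far end, so f₁₁ = f₂₂ = 1.833/EI and f₁₂ = f₂₁ = 0.9167/EI.
Compatibility — zero rotation at each built-in end:
  1.833 M_1 + 0.9167 M_2 = 211.8
  0.9167 M_1 + 1.833 M_2 = 262.9
Solving the pair gives M_1 = 58.42 kip·ft and M_2 = 114.2 kip·ft (hogging).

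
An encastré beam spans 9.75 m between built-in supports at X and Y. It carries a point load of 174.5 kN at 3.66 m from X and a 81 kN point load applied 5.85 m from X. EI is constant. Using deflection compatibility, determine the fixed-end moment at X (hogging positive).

Release both end moments; the primary structure is a simply-supported span XY with redundants M_X and M_Y.
On the primary (simply-supported) span, the end slopes from the loading are:
  at X: point load 174.5 at a = 3.66: Pab(L + b)/(6LEI) = 1053/EI
  at Y: point load 174.5 at a = 3.66: Pab(L + a)/(6LEI) = 891.6/EI
  at X: point load 81 at a = 5.85: Pab(L + b)/(6LEI) = 431.2/EI
  at Y: point load 81 at a = 5.85: Pab(L + a)/(6LEI) = 492.8/EI
  θ_X0 = 1484/EI,  θ_Y0 = 1384/EI
Flexibility coefficients: a unit moment at one end gives L/(3EI) there and L/(6EI) at the far end, so f₁₁ = f₂₂ = 3.25/EI and f₁₂ = f₂₁ = 1.625/EI.
Compatibility — zero rotation at each built-in end:
  3.25 M_X + 1.625 M_Y = 1484
  1.625 M_X + 3.25 M_Y = 1384
Solving the pair gives M_X = 325 kN·m and M_Y = 263.5 kN·m (hogging).

M_X = 325 kN·m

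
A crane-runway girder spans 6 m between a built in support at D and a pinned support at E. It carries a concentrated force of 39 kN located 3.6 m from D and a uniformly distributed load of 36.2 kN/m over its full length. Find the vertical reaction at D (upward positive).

R_D = 157.9 kN

Take the reaction at E as the redundant and release it; the primary structure is a cantilever fixed at D.
Downward deflection at the released point E due to the loads:
  point load 39 at a = 3.6: Pa²(3L − a)/(6EI) = 1213/EI
  UDL 36.2: wL⁴/(8EI) = 5864/EI
  δ_0 = 7077/EI
Tip deflection under a unit load at E: L³/(3EI) = 72/EI.
Compatibility at E: δ_0 − R_E·δ_{EE} = 0, so R_E = 7077/72 = 98.3 kN.
Vertical equilibrium: R_D = ΣP − R_E = 256.2 − 98.3 = 157.9 kN.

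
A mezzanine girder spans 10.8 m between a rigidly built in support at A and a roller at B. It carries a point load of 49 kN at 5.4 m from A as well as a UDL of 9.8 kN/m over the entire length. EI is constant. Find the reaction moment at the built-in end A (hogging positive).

M_A = 242.1 kN·m

Choose R_B as the redundant. The primary structure is the cantilever fixed at A.
Downward deflection at the released point B due to the loads:
  point load 49 at a = 5.4: Pa²(3L − a)/(6EI) = 6430/EI
  UDL 9.8: wL⁴/(8EI) = 16666/EI
  δ_0 = 23096/EI
Flexibility coefficient — unit upward force at B: δ_{BB} = L³/(3EI) = 419.9/EI.
Compatibility at B: δ_0 − R_B·δ_{BB} = 0, so R_B = 23096/419.9 = 55 kN.
Moment equilibrium about A: M_A = Σ(load moments about A) − R_B·L = 836.1 − 55×10.8 = 242.1 kN·m.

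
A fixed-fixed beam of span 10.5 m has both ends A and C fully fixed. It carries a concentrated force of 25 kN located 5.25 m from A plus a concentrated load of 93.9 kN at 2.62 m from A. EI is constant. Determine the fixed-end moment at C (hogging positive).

M_C = 78.88 kN·m

Release both end moments; the primary structure is a simply-supported span AC with redundants M_A and M_C.
End rotations of the released simple span under the applied load (×1/EI):
  at A: point load 25 at a = 5.25: Pab(L + b)/(6LEI) = 172.3/EI
  at C: point load 25 at a = 5.25: Pab(L + a)/(6LEI) = 172.3/EI
  at A: point load 93.9 at a = 2.62: Pab(L + b)/(6LEI) = 565.6/EI
  at C: point load 93.9 at a = 2.62: Pab(L + a)/(6LEI) = 403.7/EI
  θ_A0 = 737.9/EI,  θ_C0 = 576/EI
Flexibility coefficients: a unit moment at one end gives L/(3EI) there and L/(6EI) at the far end, so f₁₁ = f₂₂ = 3.5/EI and f₁₂ = f₂₁ = 1.75/EI.
Compatibility — zero rotation at each built-in end:
  3.5 M_A + 1.75 M_C = 737.9
  1.75 M_A + 3.5 M_C = 576
Solving the pair gives M_A = 171.4 kN·m and M_C = 78.88 kN·m (hogging).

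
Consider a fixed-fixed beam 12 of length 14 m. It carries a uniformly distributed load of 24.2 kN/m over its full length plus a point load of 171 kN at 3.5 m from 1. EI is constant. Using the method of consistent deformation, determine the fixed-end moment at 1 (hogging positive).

Take the two fixed-end moments M_1, M_2 as redundants; the released structure is the simple span 12.
On the primary (simply-supported) span, the end slopes from the loading are:
  at 1: UDL 24.2: wL³/(24EI) = 2767/EI
  at 2: UDL 24.2: wL³/(24EI) = 2767/EI
  at 1: point load 171 at a = 3.5: Pab(L + b)/(6LEI) = 1833/EI
  at 2: point load 171 at a = 3.5: Pab(L + a)/(6LEI) = 1309/EI
  θ_10 = 4600/EI,  θ_20 = 4076/EI
Flexibility coefficients: a unit moment at one end gives L/(3EI) there and L/(6EI) at the far end, so f₁₁ = f₂₂ = 4.667/EI and f₁₂ = f₂₁ = 2.333/EI.
Compatibility — zero rotation at each built-in end:
  4.667 M_1 + 2.333 M_2 = 4600
  2.333 M_1 + 4.667 M_2 = 4076
Solving the pair gives M_1 = 731.9 kN·m and M_2 = 507.5 kN·m (hogging).

M_1 = 731.9 kN·m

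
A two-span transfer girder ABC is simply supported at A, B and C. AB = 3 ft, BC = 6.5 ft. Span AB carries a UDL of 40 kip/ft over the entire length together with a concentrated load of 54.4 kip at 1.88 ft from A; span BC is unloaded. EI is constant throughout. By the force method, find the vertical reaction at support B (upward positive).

R_B = 105.8 kip

Insert a hinge at B; M_B is the redundant, and each span becomes simply supported.
Rotations at B on the released spans (each span's end-slope, ×1/EI):
  span AB: UDL 40: wL³/(24EI) = 45/EI
  span AB: point load 54.4 at a = 1.88: Pab(L + a)/(6LEI) = 31.05/EI
  relative rotation θ_0 = (76.05 + 0)/EI = 76.05/EI
A unit hogging moment at B produces rotation L₁/(3EI) + L₂/(3EI) = 3.167/EI.
Compatibility: M_B·(L₁+L₂)/(3EI) = θ_0, giving M_B = 24.02 kip·ft (hogging).
Span AB, ΣM about A with M_B applied at B: R_B^{AB}·3 = 282.3 + 24.02, so R_B^{AB} = 102.1 kip and R_A = 174.4 − 102.1 = 72.3 kip.
Span BC, ΣM about C: R_B^{BC}·6.5 = 0 + 24.02, so R_B^{BC} = 3.695 kip and R_C = 0 − 3.695 = -3.695 kip.
R_B = 102.1 + 3.695 = 105.8 kip.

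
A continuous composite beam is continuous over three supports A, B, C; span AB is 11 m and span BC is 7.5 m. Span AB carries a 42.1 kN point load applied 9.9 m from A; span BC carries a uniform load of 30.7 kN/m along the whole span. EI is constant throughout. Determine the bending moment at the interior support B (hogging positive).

Take M_B as the redundant. Released structure: two simple spans AB and BC with a hinge at B.
End slopes at the hinge B, treating each span as simply supported:
  span AB: point load 42.1 at a = 9.9: Pab(L + a)/(6LEI) = 145.2/EI
  span BC: UDL 30.7: wL³/(24EI) = 539.6/EI
  relative rotation θ_0 = (145.2 + 539.6)/EI = 684.8/EI
A unit hogging moment at B produces rotation L₁/(3EI) + L₂/(3EI) = 6.167/EI.
Compatibility: M_B·(L₁+L₂)/(3EI) = θ_0, giving M_B = 111.1 kN·m (hogging).

M_B = 111.1 kN·m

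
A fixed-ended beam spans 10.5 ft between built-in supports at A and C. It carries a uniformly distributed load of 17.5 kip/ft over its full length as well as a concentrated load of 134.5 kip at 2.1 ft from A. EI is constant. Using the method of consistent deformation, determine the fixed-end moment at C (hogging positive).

M_C = 206 kip·ft

Take the two fixed-end moments M_A, M_C as redundants; the released structure is the simple span AC.
End rotations of the released simple span under the applied load (×1/EI):
  at A: UDL 17.5: wL³/(24EI) = 844.1/EI
  at C: UDL 17.5: wL³/(24EI) = 844.1/EI
  at A: point load 134.5 at a = 2.1: Pab(L + b)/(6LEI) = 711.8/EI
  at C: point load 134.5 at a = 2.1: Pab(L + a)/(6LEI) = 474.5/EI
  θ_A0 = 1556/EI,  θ_C0 = 1319/EI
Flexibility coefficients: a unit moment at one end gives L/(3EI) there and L/(6EI) at the far end, so f₁₁ = f₂₂ = 3.5/EI and f₁₂ = f₂₁ = 1.75/EI.
Compatibility — zero rotation at each built-in end:
  3.5 M_A + 1.75 M_C = 1556
  1.75 M_A + 3.5 M_C = 1319
Solving the pair gives M_A = 341.5 kip·ft and M_C = 206 kip·ft (hogging).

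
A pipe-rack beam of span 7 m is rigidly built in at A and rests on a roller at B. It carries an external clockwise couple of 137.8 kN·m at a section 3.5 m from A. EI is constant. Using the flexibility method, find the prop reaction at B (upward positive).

Take the reaction at B as the redundant and release it; the primary structure is a cantilever fixed at A.
Primary-structure tip deflection at B by superposition:
  clockwise couple 137.8 at a = 3.5: M₀a(2L − a)/(2EI) = 2532/EI
Tip deflection under a unit load at B: L³/(3EI) = 114.3/EI.
Compatibility at B: δ_0 − R_B·δ_{BB} = 0, so R_B = 2532/114.3 = 22.15 kN.

R_B = 22.15 kN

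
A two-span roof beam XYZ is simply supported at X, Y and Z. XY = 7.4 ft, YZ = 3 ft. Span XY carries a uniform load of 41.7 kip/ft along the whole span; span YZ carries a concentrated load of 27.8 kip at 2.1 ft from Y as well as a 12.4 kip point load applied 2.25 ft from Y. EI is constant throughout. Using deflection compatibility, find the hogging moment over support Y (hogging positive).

Insert a hinge at Y; M_Y is the redundant, and each span becomes simply supported.
Discontinuity in slope at Y on the released structure — sum the simple-span end rotations:
  span XY: UDL 41.7: wL³/(24EI) = 704.1/EI
  span YZ: point load 27.8 at a = 2.1: Pab(L + b)/(6LEI) = 11.38/EI
  span YZ: point load 12.4 at a = 2.25: Pab(L + b)/(6LEI) = 4.359/EI
  relative rotation θ_0 = (704.1 + 15.74)/EI = 719.8/EI
A unit hogging moment at Y produces rotation L₁/(3EI) + L₂/(3EI) = 3.467/EI.
Slope continuity at Y: θ_0 = M_Y·3.467/EI, so M_Y = 719.8/3.467 = 207.6 kip·ft (hogging).

M_Y = 207.6 kip·ft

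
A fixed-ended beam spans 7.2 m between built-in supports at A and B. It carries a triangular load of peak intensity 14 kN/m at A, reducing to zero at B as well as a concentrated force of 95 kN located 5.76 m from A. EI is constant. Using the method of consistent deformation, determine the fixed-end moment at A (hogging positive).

M_A = 58.18 kN·m

Release both end moments; the primary structure is a simply-supported span AB with redundants M_A and M_B.
On the primary (simply-supported) span, the end slopes from the loading are:
  at A: triangular load, peak 14: w₀L³/(45EI) = 116.1/EI
  at B: triangular load, peak 14: 7w₀L³/(360EI) = 101.6/EI
  at A: point load 95 at a = 5.76: Pab(L + b)/(6LEI) = 157.6/EI
  at B: point load 95 at a = 5.76: Pab(L + a)/(6LEI) = 236.4/EI
  θ_A0 = 273.7/EI,  θ_B0 = 338/EI
Flexibility coefficients: a unit moment at one end gives L/(3EI) there and L/(6EI) at the far end, so f₁₁ = f₂₂ = 2.4/EI and f₁₂ = f₂₁ = 1.2/EI.
Compatibility — zero rotation at each built-in end:
  2.4 M_A + 1.2 M_B = 273.7
  1.2 M_A + 2.4 M_B = 338
Solving the pair gives M_A = 58.18 kN·m and M_B = 111.7 kN·m (hogging).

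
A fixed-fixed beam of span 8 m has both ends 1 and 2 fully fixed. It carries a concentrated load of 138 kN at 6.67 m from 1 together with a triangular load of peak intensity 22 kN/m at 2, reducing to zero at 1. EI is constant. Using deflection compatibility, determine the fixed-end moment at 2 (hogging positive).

Take the two fixed-end moments M_1, M_2 as redundants; the released structure is the simple span 12.
Simple-span end rotations at 1 and 2 under the given loads:
  at 1: point load 138 at a = 6.67: Pab(L + b)/(6LEI) = 238/EI
  at 2: point load 138 at a = 6.67: Pab(L + a)/(6LEI) = 374.1/EI
  at 1: triangular load, peak 22: 7w₀L³/(360EI) = 219/EI
  at 2: triangular load, peak 22: w₀L³/(45EI) = 250.3/EI
  θ_10 = 457/EI,  θ_20 = 624.5/EI
Flexibility coefficients: a unit moment at one end gives L/(3EI) there and L/(6EI) at the far end, so f₁₁ = f₂₂ = 2.667/EI and f₁₂ = f₂₁ = 1.333/EI.
Compatibility — zero rotation at each built-in end:
  2.667 M_1 + 1.333 M_2 = 457
  1.333 M_1 + 2.667 M_2 = 624.5
Solving the pair gives M_1 = 72.37 kN·m and M_2 = 198 kN·m (hogging).

M_2 = 198 kN·m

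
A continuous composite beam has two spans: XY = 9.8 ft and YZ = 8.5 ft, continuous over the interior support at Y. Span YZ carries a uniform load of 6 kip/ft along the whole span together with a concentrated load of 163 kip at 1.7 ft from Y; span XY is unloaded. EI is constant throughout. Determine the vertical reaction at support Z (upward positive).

Take M_Y as the redundant. Released structure: two simple spans XY and YZ with a hinge at Y.
Discontinuity in slope at Y on the released structure — sum the simple-span end rotations:
  span YZ: UDL 6: wL³/(24EI) = 153.5/EI
  span YZ: point load 163 at a = 1.7: Pab(L + b)/(6LEI) = 565.3/EI
  relative rotation θ_0 = (0 + 718.8)/EI = 718.8/EI
A unit hogging moment at Y produces rotation L₁/(3EI) + L₂/(3EI) = 6.1/EI.
Slope continuity at Y: θ_0 = M_Y·6.1/EI, so M_Y = 718.8/6.1 = 117.8 kip·ft (hogging).
Span YZ, ΣM about Z: R_Y^{YZ}·8.5 = 1325 + 117.8, so R_Y^{YZ} = 169.8 kip and R_Z = 214 − 169.8 = 44.24 kip.

R_Z = 44.24 kip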